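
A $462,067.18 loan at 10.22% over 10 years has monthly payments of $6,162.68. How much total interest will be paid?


Total paid over the life of the loan = PMT × n.
Total paid = $6,162.68 × 120 = $739,521.60
Total interest = total paid − principal = $739,521.60 − $462,067.18 = $277,454.42

Total interest = (PMT × n) - PV = $277,454.42


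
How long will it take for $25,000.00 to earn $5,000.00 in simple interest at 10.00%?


Rearrange the simple interest formula for t:
I = P × r × t  ⇒  t = I / (P × r)
t = $5,000.00 / ($25,000.00 × 0.1)
t = 2

t = I/(P×r) = 2 years


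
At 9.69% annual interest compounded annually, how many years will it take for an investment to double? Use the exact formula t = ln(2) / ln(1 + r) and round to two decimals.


Doubling condition: (1 + r)^t = 2
Take ln of both sides: t × ln(1 + r) = ln(2)
t = ln(2) / ln(1 + r)
t = 0.693147 / 0.092488
t = 7.49

t = ln(2) / ln(1 + r) = 7.49 years


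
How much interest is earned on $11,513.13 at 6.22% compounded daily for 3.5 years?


Compound interest earned = final amount − principal.
A = P(1 + r/n)^(nt) = $11,513.13 × (1 + 0.0622/365)^(365 × 3.5) = $14,313.02
Interest = A − P = $14,313.02 − $11,513.13 = $2,799.89

Interest = A - P = $2,799.89


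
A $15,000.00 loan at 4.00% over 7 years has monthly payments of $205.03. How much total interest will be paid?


Total paid over the life of the loan = PMT × n.
Total paid = $205.03 × 84 = $17,222.52
Total interest = total paid − principal = $17,222.52 − $15,000.00 = $2,222.52

Total interest = (PMT × n) - PV = $2,222.52


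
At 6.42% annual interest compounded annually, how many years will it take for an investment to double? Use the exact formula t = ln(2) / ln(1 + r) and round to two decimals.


Doubling condition: (1 + r)^t = 2
Take ln of both sides: t × ln(1 + r) = ln(2)
t = ln(2) / ln(1 + r)
t = 0.693147 / 0.062223
t = 11.14

t = ln(2) / ln(1 + r) = 11.14 years


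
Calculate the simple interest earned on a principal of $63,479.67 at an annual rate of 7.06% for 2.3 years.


Simple interest formula: I = P × r × t
I = $63,479.67 × 0.0706 × 2.3
I = $10,307.83

I = P × r × t = $10,307.83


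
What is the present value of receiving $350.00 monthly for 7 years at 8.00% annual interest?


Present value of an ordinary annuity: PV = PMT × (1 − (1 + r)^(−n)) / r
Monthly rate r = 0.08/12 ≈ 0.00666667, n = 84
PV = $350.00 × (1 − (1 + 0.08/12)^(−84)) / (0.08/12)
PV = $350.00 × 64.159261
PV = $22,455.74

PV = PMT × (1-(1+r)^(-n))/r = $22,455.74


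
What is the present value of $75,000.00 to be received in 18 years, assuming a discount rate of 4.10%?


Present value formula: PV = FV / (1 + r)^t
PV = $75,000.00 / (1 + 0.041)^18
PV = $75,000.00 / 2.0611668
PV = $36,387.16

PV = FV / (1 + r)^t = $36,387.16


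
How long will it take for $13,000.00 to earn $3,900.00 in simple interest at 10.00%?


Rearrange the simple interest formula for t:
I = P × r × t  ⇒  t = I / (P × r)
t = $3,900.00 / ($13,000.00 × 0.1)
t = 3

t = I/(P×r) = 3 years


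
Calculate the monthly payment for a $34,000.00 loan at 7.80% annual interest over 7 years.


Loan payment formula: PMT = PV × r / (1 − (1 + r)^(−n))
Monthly rate r = 0.078/12 = 0.0065, n = 84 months
Denominator: 1 − (1 + 0.078/12)^(−84) = 0.419713
PMT = $34,000.00 × (0.078/12) / 0.419713
PMT = $526.55 per month

PMT = PV × r / (1-(1+r)^(-n)) = $526.55/month


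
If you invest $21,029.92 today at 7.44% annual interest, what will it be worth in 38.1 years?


Future value formula: FV = PV × (1 + r)^t
FV = $21,029.92 × (1 + 0.0744)^38.1
FV = $21,029.92 × 15.3965915
FV = $323,789.09

FV = PV × (1 + r)^t = $323,789.09


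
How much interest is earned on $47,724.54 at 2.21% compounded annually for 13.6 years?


Compound interest earned = final amount − principal.
A = P(1 + r/n)^(nt) = $47,724.54 × (1 + 0.0221/1)^(1 × 13.6) = $64,246.85
Interest = A − P = $64,246.85 − $47,724.54 = $16,522.31

Interest = A - P = $16,522.31


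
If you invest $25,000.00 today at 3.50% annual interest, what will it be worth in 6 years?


Future value formula: FV = PV × (1 + r)^t
FV = $25,000.00 × (1 + 0.035)^6
FV = $25,000.00 × 1.2292553
FV = $30,731.38

FV = PV × (1 + r)^t = $30,731.38


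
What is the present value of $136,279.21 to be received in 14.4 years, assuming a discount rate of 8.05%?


Present value formula: PV = FV / (1 + r)^t
PV = $136,279.21 / (1 + 0.0805)^14.4
PV = $136,279.21 / 3.049276
PV = $44,692.32

PV = FV / (1 + r)^t = $44,692.32


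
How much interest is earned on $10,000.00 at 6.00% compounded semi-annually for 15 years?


Compound interest earned = final amount − principal.
A = P(1 + r/n)^(nt) = $10,000.00 × (1 + 0.06/2)^(2 × 15) = $24,272.62
Interest = A − P = $24,272.62 − $10,000.00 = $14,272.62

Interest = A - P = $14,272.62


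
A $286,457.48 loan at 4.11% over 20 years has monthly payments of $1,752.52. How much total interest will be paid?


Total paid over the life of the loan = PMT × n.
Total paid = $1,752.52 × 240 = $420,604.80
Total interest = total paid − principal = $420,604.80 − $286,457.48 = $134,147.32

Total interest = (PMT × n) - PV = $134,147.32


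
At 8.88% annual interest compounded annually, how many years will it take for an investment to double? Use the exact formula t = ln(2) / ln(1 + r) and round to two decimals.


Doubling condition: (1 + r)^t = 2
Take ln of both sides: t × ln(1 + r) = ln(2)
t = ln(2) / ln(1 + r)
t = 0.693147 / 0.085076
t = 8.15

t = ln(2) / ln(1 + r) = 8.15 years


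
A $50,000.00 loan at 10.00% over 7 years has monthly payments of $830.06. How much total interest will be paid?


Total paid over the life of the loan = PMT × n.
Total paid = $830.06 × 84 = $69,725.04
Total interest = total paid − principal = $69,725.04 − $50,000.00 = $19,725.04

Total interest = (PMT × n) - PV = $19,725.04


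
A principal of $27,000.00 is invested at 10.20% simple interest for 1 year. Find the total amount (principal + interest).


Total amount formula: A = P(1 + rt) = P + P·r·t
Interest: I = P × r × t = $27,000.00 × 0.102 × 1 = $2,754.00
A = P + I = $27,000.00 + $2,754.00 = $29,754.00

A = P + I = P(1 + rt) = $29,754.00


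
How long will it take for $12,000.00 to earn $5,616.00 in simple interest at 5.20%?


Rearrange the simple interest formula for t:
I = P × r × t  ⇒  t = I / (P × r)
t = $5,616.00 / ($12,000.00 × 0.052)
t = 9

t = I/(P×r) = 9 years


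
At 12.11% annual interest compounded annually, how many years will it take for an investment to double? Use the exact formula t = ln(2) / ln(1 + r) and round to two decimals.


Doubling condition: (1 + r)^t = 2
Take ln of both sides: t × ln(1 + r) = ln(2)
t = ln(2) / ln(1 + r)
t = 0.693147 / 0.114310
t = 6.06

t = ln(2) / ln(1 + r) = 6.06 years


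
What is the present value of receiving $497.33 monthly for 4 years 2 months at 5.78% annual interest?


Present value of an ordinary annuity: PV = PMT × (1 − (1 + r)^(−n)) / r
Monthly rate r = 0.0578/12 ≈ 0.00481667, n = 50
PV = $497.33 × (1 − (1 + 0.0578/12)^(−50)) / (0.0578/12)
PV = $497.33 × 44.340383
PV = $22,051.80

PV = PMT × (1-(1+r)^(-n))/r = $22,051.80


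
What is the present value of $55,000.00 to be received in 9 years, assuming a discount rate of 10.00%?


Present value formula: PV = FV / (1 + r)^t
PV = $55,000.00 / (1 + 0.1)^9
PV = $55,000.00 / 2.357948
PV = $23,325.37

PV = FV / (1 + r)^t = $23,325.37


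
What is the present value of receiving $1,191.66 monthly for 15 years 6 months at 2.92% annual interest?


Present value of an ordinary annuity: PV = PMT × (1 − (1 + r)^(−n)) / r
Monthly rate r = 0.0292/12 ≈ 0.00243333, n = 186
PV = $1,191.66 × (1 − (1 + 0.0292/12)^(−186)) / (0.0292/12)
PV = $1,191.66 × 149.456627
PV = $178,101.48

PV = PMT × (1-(1+r)^(-n))/r = $178,101.48


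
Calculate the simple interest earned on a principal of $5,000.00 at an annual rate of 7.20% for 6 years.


Simple interest formula: I = P × r × t
I = $5,000.00 × 0.072 × 6
I = $2,160.00

I = P × r × t = $2,160.00


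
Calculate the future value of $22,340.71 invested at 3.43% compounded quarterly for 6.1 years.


Compound interest formula: A = P(1 + r/n)^(nt)
A = $22,340.71 × (1 + 0.0343/4)^(4 × 6.1)
Growth factor: (1 + 0.0343/4)^24.4 = 1.2316294
A = $22,340.71 × 1.2316294
A = $27,515.48

A = P(1 + r/n)^(nt) = $27,515.48


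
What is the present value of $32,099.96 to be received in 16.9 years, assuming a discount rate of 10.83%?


Present value formula: PV = FV / (1 + r)^t
PV = $32,099.96 / (1 + 0.1083)^16.9
PV = $32,099.96 / 5.684718
PV = $5,646.71

PV = FV / (1 + r)^t = $5,646.71


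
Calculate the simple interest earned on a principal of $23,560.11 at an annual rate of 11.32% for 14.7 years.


Simple interest formula: I = P × r × t
I = $23,560.11 × 0.1132 × 14.7
I = $39,204.97

I = P × r × t = $39,204.97


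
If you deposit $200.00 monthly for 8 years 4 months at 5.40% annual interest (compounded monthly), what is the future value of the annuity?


Future value of an ordinary annuity: FV = PMT × ((1 + r)^n − 1) / r
Monthly rate r = 0.054/12 = 0.0045, n = 100
FV = $200.00 × ((1 + 0.054/12)^100 − 1) / (0.054/12)
FV = $200.00 × 125.939959
FV = $25,187.99

FV = PMT × ((1+r)^n - 1)/r = $25,187.99


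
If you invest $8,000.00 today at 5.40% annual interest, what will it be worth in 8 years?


Future value formula: FV = PV × (1 + r)^t
FV = $8,000.00 × (1 + 0.054)^8
FV = $8,000.00 × 1.523088
FV = $12,184.70

FV = PV × (1 + r)^t = $12,184.70


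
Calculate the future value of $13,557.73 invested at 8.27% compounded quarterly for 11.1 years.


Compound interest formula: A = P(1 + r/n)^(nt)
A = $13,557.73 × (1 + 0.0827/4)^(4 × 11.1)
Growth factor: (1 + 0.0827/4)^44.4 = 2.480870
A = $13,557.73 × 2.480870
A = $33,634.97

A = P(1 + r/n)^(nt) = $33,634.97


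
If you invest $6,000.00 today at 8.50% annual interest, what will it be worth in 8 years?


Future value formula: FV = PV × (1 + r)^t
FV = $6,000.00 × (1 + 0.085)^8
FV = $6,000.00 × 1.9206043
FV = $11,523.63

FV = PV × (1 + r)^t = $11,523.63


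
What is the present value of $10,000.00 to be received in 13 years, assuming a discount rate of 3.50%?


Present value formula: PV = FV / (1 + r)^t
PV = $10,000.00 / (1 + 0.035)^13
PV = $10,000.00 / 1.563956
PV = $6,394.04

PV = FV / (1 + r)^t = $6,394.04


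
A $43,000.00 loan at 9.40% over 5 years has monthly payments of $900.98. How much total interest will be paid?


Total paid over the life of the loan = PMT × n.
Total paid = $900.98 × 60 = $54,058.80
Total interest = total paid − principal = $54,058.80 − $43,000.00 = $11,058.80

Total interest = (PMT × n) - PV = $11,058.80


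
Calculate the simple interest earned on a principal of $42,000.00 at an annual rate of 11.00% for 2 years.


Simple interest formula: I = P × r × t
I = $42,000.00 × 0.11 × 2
I = $9,240.00

I = P × r × t = $9,240.00


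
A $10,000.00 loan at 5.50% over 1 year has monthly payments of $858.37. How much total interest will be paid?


Total paid over the life of the loan = PMT × n.
Total paid = $858.37 × 12 = $10,300.44
Total interest = total paid − principal = $10,300.44 − $10,000.00 = $300.44

Total interest = (PMT × n) - PV = $300.44


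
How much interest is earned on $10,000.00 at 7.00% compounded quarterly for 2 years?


Compound interest earned = final amount − principal.
A = P(1 + r/n)^(nt) = $10,000.00 × (1 + 0.07/4)^(4 × 2) = $11,488.82
Interest = A − P = $11,488.82 − $10,000.00 = $1,488.82

Interest = A - P = $1,488.82


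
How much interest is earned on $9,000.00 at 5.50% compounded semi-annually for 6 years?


Compound interest earned = final amount − principal.
A = P(1 + r/n)^(nt) = $9,000.00 × (1 + 0.055/2)^(2 × 6) = $12,463.05
Interest = A − P = $12,463.05 − $9,000.00 = $3,463.05

Interest = A - P = $3,463.05


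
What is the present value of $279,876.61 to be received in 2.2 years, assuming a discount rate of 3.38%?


Present value formula: PV = FV / (1 + r)^t
PV = $279,876.61 / (1 + 0.0338)^2.2
PV = $279,876.61 / 1.075871396
PV = $260,139.47

PV = FV / (1 + r)^t = $260,139.47


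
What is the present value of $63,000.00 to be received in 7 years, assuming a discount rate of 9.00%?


Present value formula: PV = FV / (1 + r)^t
PV = $63,000.00 / (1 + 0.09)^7
PV = $63,000.00 / 1.828039
PV = $34,463.16

PV = FV / (1 + r)^t = $34,463.16


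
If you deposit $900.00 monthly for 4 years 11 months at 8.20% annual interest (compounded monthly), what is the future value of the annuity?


Future value of an ordinary annuity: FV = PMT × ((1 + r)^n − 1) / r
Monthly rate r = 0.082/12 ≈ 0.00683333, n = 59
FV = $900.00 × ((1 + 0.082/12)^59 − 1) / (0.082/12)
FV = $900.00 × 72.366667
FV = $65,130.00

FV = PMT × ((1+r)^n - 1)/r = $65,130.00


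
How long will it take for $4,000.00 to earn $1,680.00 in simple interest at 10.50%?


Rearrange the simple interest formula for t:
I = P × r × t  ⇒  t = I / (P × r)
t = $1,680.00 / ($4,000.00 × 0.105)
t = 4

t = I/(P×r) = 4 years


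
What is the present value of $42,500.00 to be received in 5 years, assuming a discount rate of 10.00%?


Present value formula: PV = FV / (1 + r)^t
PV = $42,500.00 / (1 + 0.1)^5
PV = $42,500.00 / 1.610510
PV = $26,389.16

PV = FV / (1 + r)^t = $26,389.16


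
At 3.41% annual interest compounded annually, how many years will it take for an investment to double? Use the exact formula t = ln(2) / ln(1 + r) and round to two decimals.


Doubling condition: (1 + r)^t = 2
Take ln of both sides: t × ln(1 + r) = ln(2)
t = ln(2) / ln(1 + r)
t = 0.693147 / 0.033531
t = 20.67

t = ln(2) / ln(1 + r) = 20.67 years


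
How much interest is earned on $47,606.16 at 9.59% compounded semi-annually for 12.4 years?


Compound interest earned = final amount − principal.
A = P(1 + r/n)^(nt) = $47,606.16 × (1 + 0.0959/2)^(2 × 12.4) = $152,092.95
Interest = A − P = $152,092.95 − $47,606.16 = $104,486.79

Interest = A - P = $104,486.79


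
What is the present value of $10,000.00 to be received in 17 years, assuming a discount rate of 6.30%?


Present value formula: PV = FV / (1 + r)^t
PV = $10,000.00 / (1 + 0.063)^17
PV = $10,000.00 / 2.825306
PV = $3,539.44

PV = FV / (1 + r)^t = $3,539.44


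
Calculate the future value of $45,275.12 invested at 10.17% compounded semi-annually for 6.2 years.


Compound interest formula: A = P(1 + r/n)^(nt)
A = $45,275.12 × (1 + 0.1017/2)^(2 × 6.2)
Growth factor: (1 + 0.1017/2)^12.4 = 1.849716
A = $45,275.12 × 1.849716
A = $83,746.11

A = P(1 + r/n)^(nt) = $83,746.11


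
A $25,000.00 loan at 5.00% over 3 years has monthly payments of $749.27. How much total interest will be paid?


Total paid over the life of the loan = PMT × n.
Total paid = $749.27 × 36 = $26,973.72
Total interest = total paid − principal = $26,973.72 − $25,000.00 = $1,973.72

Total interest = (PMT × n) - PV = $1,973.72


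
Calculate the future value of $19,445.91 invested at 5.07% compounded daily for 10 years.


Compound interest formula: A = P(1 + r/n)^(nt)
A = $19,445.91 × (1 + 0.0507/365)^(365 × 10)
Growth factor: (1 + 0.0507/365)^3650 = 1.660244
A = $19,445.91 × 1.660244
A = $32,284.96

A = P(1 + r/n)^(nt) = $32,284.96


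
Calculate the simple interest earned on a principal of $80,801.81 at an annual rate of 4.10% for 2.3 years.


Simple interest formula: I = P × r × t
I = $80,801.81 × 0.041 × 2.3
I = $7,619.61

I = P × r × t = $7,619.61


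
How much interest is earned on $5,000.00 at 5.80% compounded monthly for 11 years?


Compound interest earned = final amount − principal.
A = P(1 + r/n)^(nt) = $5,000.00 × (1 + 0.058/12)^(12 × 11) = $9,448.93
Interest = A − P = $9,448.93 − $5,000.00 = $4,448.93

Interest = A - P = $4,448.93


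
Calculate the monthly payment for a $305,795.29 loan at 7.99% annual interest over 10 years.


Loan payment formula: PMT = PV × r / (1 − (1 + r)^(−n))
Monthly rate r = 0.0799/12 ≈ 0.00665833, n = 120 months
Denominator: 1 − (1 + 0.0799/12)^(−120) = 0.54902878
PMT = $305,795.29 × (0.0799/12) / 0.54902878
PMT = $3,708.53 per month

PMT = PV × r / (1-(1+r)^(-n)) = $3,708.53/month


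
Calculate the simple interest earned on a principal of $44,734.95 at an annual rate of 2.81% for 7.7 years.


Simple interest formula: I = P × r × t
I = $44,734.95 × 0.0281 × 7.7
I = $9,679.30

I = P × r × t = $9,679.30


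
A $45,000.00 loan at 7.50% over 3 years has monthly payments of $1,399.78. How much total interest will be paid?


Total paid over the life of the loan = PMT × n.
Total paid = $1,399.78 × 36 = $50,392.08
Total interest = total paid − principal = $50,392.08 − $45,000.00 = $5,392.08

Total interest = (PMT × n) - PV = $5,392.08


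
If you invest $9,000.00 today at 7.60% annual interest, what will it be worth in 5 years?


Future value formula: FV = PV × (1 + r)^t
FV = $9,000.00 × (1 + 0.076)^5
FV = $9,000.00 × 1.442319
FV = $12,980.87

FV = PV × (1 + r)^t = $12,980.87


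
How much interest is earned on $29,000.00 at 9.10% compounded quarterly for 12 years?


Compound interest earned = final amount − principal.
A = P(1 + r/n)^(nt) = $29,000.00 × (1 + 0.091/4)^(4 × 12) = $85,375.53
Interest = A − P = $85,375.53 − $29,000.00 = $56,375.53

Interest = A - P = $56,375.53


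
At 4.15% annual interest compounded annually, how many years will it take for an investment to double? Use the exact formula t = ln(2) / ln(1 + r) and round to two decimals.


Doubling condition: (1 + r)^t = 2
Take ln of both sides: t × ln(1 + r) = ln(2)
t = ln(2) / ln(1 + r)
t = 0.693147 / 0.040662
t = 17.05

t = ln(2) / ln(1 + r) = 17.05 years


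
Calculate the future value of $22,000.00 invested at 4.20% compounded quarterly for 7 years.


Compound interest formula: A = P(1 + r/n)^(nt)
A = $22,000.00 × (1 + 0.042/4)^(4 × 7)
Growth factor: (1 + 0.042/4)^28 = 1.3397288
A = $22,000.00 × 1.3397288
A = $29,474.03

A = P(1 + r/n)^(nt) = $29,474.03


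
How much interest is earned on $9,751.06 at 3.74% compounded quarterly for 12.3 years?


Compound interest earned = final amount − principal.
A = P(1 + r/n)^(nt) = $9,751.06 × (1 + 0.0374/4)^(4 × 12.3) = $15,413.73
Interest = A − P = $15,413.73 − $9,751.06 = $5,662.67

Interest = A - P = $5,662.67


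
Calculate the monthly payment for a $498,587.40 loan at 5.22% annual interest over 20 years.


Loan payment formula: PMT = PV × r / (1 − (1 + r)^(−n))
Monthly rate r = 0.0522/12 = 0.00435, n = 240 months
Denominator: 1 − (1 + 0.0522/12)^(−240) = 0.647158
PMT = $498,587.40 × (0.0522/12) / 0.647158
PMT = $3,351.35 per month

PMT = PV × r / (1-(1+r)^(-n)) = $3,351.35/month


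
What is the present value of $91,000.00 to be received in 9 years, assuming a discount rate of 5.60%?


Present value formula: PV = FV / (1 + r)^t
PV = $91,000.00 / (1 + 0.056)^9
PV = $91,000.00 / 1.632959
PV = $55,727.06

PV = FV / (1 + r)^t = $55,727.06


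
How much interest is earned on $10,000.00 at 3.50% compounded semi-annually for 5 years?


Compound interest earned = final amount − principal.
A = P(1 + r/n)^(nt) = $10,000.00 × (1 + 0.035/2)^(2 × 5) = $11,894.44
Interest = A − P = $11,894.44 − $10,000.00 = $1,894.44

Interest = A - P = $1,894.44


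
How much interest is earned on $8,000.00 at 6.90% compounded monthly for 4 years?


Compound interest earned = final amount − principal.
A = P(1 + r/n)^(nt) = $8,000.00 × (1 + 0.069/12)^(12 × 4) = $10,534.45
Interest = A − P = $10,534.45 − $8,000.00 = $2,534.45

Interest = A - P = $2,534.45


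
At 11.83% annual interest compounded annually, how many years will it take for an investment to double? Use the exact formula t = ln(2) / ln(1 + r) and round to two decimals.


Doubling condition: (1 + r)^t = 2
Take ln of both sides: t × ln(1 + r) = ln(2)
t = ln(2) / ln(1 + r)
t = 0.693147 / 0.111810
t = 6.20

t = ln(2) / ln(1 + r) = 6.20 years


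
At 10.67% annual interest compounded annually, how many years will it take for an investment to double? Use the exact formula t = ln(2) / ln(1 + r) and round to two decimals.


Doubling condition: (1 + r)^t = 2
Take ln of both sides: t × ln(1 + r) = ln(2)
t = ln(2) / ln(1 + r)
t = 0.693147 / 0.101383
t = 6.84

t = ln(2) / ln(1 + r) = 6.84 years


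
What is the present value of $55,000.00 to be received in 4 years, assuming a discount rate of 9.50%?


Present value formula: PV = FV / (1 + r)^t
PV = $55,000.00 / (1 + 0.095)^4
PV = $55,000.00 / 1.43766095
PV = $38,256.59

PV = FV / (1 + r)^t = $38,256.59


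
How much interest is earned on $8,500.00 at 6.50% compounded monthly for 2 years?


Compound interest earned = final amount − principal.
A = P(1 + r/n)^(nt) = $8,500.00 × (1 + 0.065/12)^(12 × 2) = $9,676.65
Interest = A − P = $9,676.65 − $8,500.00 = $1,176.65

Interest = A - P = $1,176.65


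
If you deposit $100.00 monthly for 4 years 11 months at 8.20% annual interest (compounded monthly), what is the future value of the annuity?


Future value of an ordinary annuity: FV = PMT × ((1 + r)^n − 1) / r
Monthly rate r = 0.082/12 ≈ 0.00683333, n = 59
FV = $100.00 × ((1 + 0.082/12)^59 − 1) / (0.082/12)
FV = $100.00 × 72.366667
FV = $7,236.67

FV = PMT × ((1+r)^n - 1)/r = $7,236.67


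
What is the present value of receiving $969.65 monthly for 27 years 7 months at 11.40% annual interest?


Present value of an ordinary annuity: PV = PMT × (1 − (1 + r)^(−n)) / r
Monthly rate r = 0.114/12 = 0.0095, n = 331
PV = $969.65 × (1 − (1 + 0.114/12)^(−331)) / (0.114/12)
PV = $969.65 × 100.659708
PV = $97,604.69

PV = PMT × (1-(1+r)^(-n))/r = $97,604.69


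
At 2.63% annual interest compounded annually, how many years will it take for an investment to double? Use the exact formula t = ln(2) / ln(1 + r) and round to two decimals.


Doubling condition: (1 + r)^t = 2
Take ln of both sides: t × ln(1 + r) = ln(2)
t = ln(2) / ln(1 + r)
t = 0.693147 / 0.025960
t = 26.70

t = ln(2) / ln(1 + r) = 26.70 years


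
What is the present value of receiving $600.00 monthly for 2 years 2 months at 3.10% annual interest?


Present value of an ordinary annuity: PV = PMT × (1 − (1 + r)^(−n)) / r
Monthly rate r = 0.031/12 ≈ 0.00258333, n = 26
PV = $600.00 × (1 − (1 + 0.031/12)^(−26)) / (0.031/12)
PV = $600.00 × 25.114710
PV = $15,068.83

PV = PMT × (1-(1+r)^(-n))/r = $15,068.83


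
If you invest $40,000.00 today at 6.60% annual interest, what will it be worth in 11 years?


Future value formula: FV = PV × (1 + r)^t
FV = $40,000.00 × (1 + 0.066)^11
FV = $40,000.00 × 2.01989713
FV = $80,795.89

FV = PV × (1 + r)^t = $80,795.89


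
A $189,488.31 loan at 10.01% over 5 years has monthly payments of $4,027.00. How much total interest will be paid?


Total paid over the life of the loan = PMT × n.
Total paid = $4,027.00 × 60 = $241,620.00
Total interest = total paid − principal = $241,620.00 − $189,488.31 = $52,131.69

Total interest = (PMT × n) - PV = $52,131.69


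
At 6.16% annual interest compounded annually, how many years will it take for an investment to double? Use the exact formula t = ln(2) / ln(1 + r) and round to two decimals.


Doubling condition: (1 + r)^t = 2
Take ln of both sides: t × ln(1 + r) = ln(2)
t = ln(2) / ln(1 + r)
t = 0.693147 / 0.059777
t = 11.60

t = ln(2) / ln(1 + r) = 11.60 years


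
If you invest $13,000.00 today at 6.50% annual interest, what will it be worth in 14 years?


Future value formula: FV = PV × (1 + r)^t
FV = $13,000.00 × (1 + 0.065)^14
FV = $13,000.00 × 2.414874
FV = $31,393.36

FV = PV × (1 + r)^t = $31,393.36


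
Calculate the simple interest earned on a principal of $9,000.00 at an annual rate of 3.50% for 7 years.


Simple interest formula: I = P × r × t
I = $9,000.00 × 0.035 × 7
I = $2,205.00

I = P × r × t = $2,205.00


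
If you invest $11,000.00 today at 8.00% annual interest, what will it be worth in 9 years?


Future value formula: FV = PV × (1 + r)^t
FV = $11,000.00 × (1 + 0.08)^9
FV = $11,000.00 × 1.9990046
FV = $21,989.05

FV = PV × (1 + r)^t = $21,989.05


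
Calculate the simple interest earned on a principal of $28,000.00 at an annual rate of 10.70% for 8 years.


Simple interest formula: I = P × r × t
I = $28,000.00 × 0.107 × 8
I = $23,968.00

I = P × r × t = $23,968.00


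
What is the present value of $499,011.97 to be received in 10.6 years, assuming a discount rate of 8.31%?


Present value formula: PV = FV / (1 + r)^t
PV = $499,011.97 / (1 + 0.0831)^10.6
PV = $499,011.97 / 2.3307017
PV = $214,103.75

PV = FV / (1 + r)^t = $214,103.75


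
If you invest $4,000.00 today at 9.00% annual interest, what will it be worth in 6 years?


Future value formula: FV = PV × (1 + r)^t
FV = $4,000.00 × (1 + 0.09)^6
FV = $4,000.00 × 1.677100
FV = $6,708.40

FV = PV × (1 + r)^t = $6,708.40


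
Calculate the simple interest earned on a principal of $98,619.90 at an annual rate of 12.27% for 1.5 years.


Simple interest formula: I = P × r × t
I = $98,619.90 × 0.1227 × 1.5
I = $18,150.99

I = P × r × t = $18,150.99


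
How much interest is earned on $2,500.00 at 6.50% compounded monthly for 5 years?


Compound interest earned = final amount − principal.
A = P(1 + r/n)^(nt) = $2,500.00 × (1 + 0.065/12)^(12 × 5) = $3,457.04
Interest = A − P = $3,457.04 − $2,500.00 = $957.04

Interest = A - P = $957.04


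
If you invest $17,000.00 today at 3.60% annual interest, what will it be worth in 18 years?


Future value formula: FV = PV × (1 + r)^t
FV = $17,000.00 × (1 + 0.036)^18
FV = $17,000.00 × 1.890060
FV = $32,131.02

FV = PV × (1 + r)^t = $32,131.02


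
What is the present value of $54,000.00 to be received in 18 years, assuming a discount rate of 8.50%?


Present value formula: PV = FV / (1 + r)^t
PV = $54,000.00 / (1 + 0.085)^18
PV = $54,000.00 / 4.342455
PV = $12,435.36

PV = FV / (1 + r)^t = $12,435.36


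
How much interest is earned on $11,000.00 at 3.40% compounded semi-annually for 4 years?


Compound interest earned = final amount − principal.
A = P(1 + r/n)^(nt) = $11,000.00 × (1 + 0.034/2)^(2 × 4) = $12,588.10
Interest = A − P = $12,588.10 − $11,000.00 = $1,588.10

Interest = A - P = $1,588.10


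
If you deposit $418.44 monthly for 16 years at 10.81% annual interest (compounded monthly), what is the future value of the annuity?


Future value of an ordinary annuity: FV = PMT × ((1 + r)^n − 1) / r
Monthly rate r = 0.1081/12 ≈ 0.00900833, n = 192
FV = $418.44 × ((1 + 0.1081/12)^192 − 1) / (0.1081/12)
FV = $418.44 × 510.072526
FV = $213,434.75

FV = PMT × ((1+r)^n - 1)/r = $213,434.75


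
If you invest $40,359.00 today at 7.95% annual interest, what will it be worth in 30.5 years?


Future value formula: FV = PV × (1 + r)^t
FV = $40,359.00 × (1 + 0.0795)^30.5
FV = $40,359.00 × 10.3107611
FV = $416,132.01

FV = PV × (1 + r)^t = $416,132.01


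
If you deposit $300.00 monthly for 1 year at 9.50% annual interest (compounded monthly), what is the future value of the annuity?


Future value of an ordinary annuity: FV = PMT × ((1 + r)^n − 1) / r
Monthly rate r = 0.095/12 ≈ 0.00791667, n = 12
FV = $300.00 × ((1 + 0.095/12)^12 − 1) / (0.095/12)
FV = $300.00 × 12.536537
FV = $3,760.96

FV = PMT × ((1+r)^n - 1)/r = $3,760.96


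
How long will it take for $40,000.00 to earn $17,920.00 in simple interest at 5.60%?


Rearrange the simple interest formula for t:
I = P × r × t  ⇒  t = I / (P × r)
t = $17,920.00 / ($40,000.00 × 0.056)
t = 8

t = I/(P×r) = 8 years


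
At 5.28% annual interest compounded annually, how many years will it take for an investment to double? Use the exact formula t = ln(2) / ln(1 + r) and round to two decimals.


Doubling condition: (1 + r)^t = 2
Take ln of both sides: t × ln(1 + r) = ln(2)
t = ln(2) / ln(1 + r)
t = 0.693147 / 0.051453
t = 13.47

t = ln(2) / ln(1 + r) = 13.47 years


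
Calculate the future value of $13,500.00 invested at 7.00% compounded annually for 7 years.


Compound interest formula: A = P(1 + r/n)^(nt)
A = $13,500.00 × (1 + 0.07/1)^(1 × 7)
Growth factor: (1 + 0.07/1)^7 = 1.6057815
A = $13,500.00 × 1.6057815
A = $21,678.05

A = P(1 + r/n)^(nt) = $21,678.05


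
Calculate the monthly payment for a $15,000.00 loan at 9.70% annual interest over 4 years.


Loan payment formula: PMT = PV × r / (1 − (1 + r)^(−n))
Monthly rate r = 0.097/12 ≈ 0.00808333, n = 48 months
Denominator: 1 − (1 + 0.097/12)^(−48) = 0.320529
PMT = $15,000.00 × (0.097/12) / 0.320529
PMT = $378.28 per month

PMT = PV × r / (1-(1+r)^(-n)) = $378.28/month


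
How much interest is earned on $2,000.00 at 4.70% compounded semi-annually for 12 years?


Compound interest earned = final amount − principal.
A = P(1 + r/n)^(nt) = $2,000.00 × (1 + 0.047/2)^(2 × 12) = $3,492.52
Interest = A − P = $3,492.52 − $2,000.00 = $1,492.52

Interest = A - P = $1,492.52


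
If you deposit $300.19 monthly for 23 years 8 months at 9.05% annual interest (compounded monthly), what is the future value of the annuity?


Future value of an ordinary annuity: FV = PMT × ((1 + r)^n − 1) / r
Monthly rate r = 0.0905/12 ≈ 0.00754167, n = 284
FV = $300.19 × ((1 + 0.0905/12)^284 − 1) / (0.0905/12)
FV = $300.19 × 987.431684
FV = $296,417.12

FV = PMT × ((1+r)^n - 1)/r = $296,417.12


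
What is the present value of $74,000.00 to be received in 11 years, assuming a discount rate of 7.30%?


Present value formula: PV = FV / (1 + r)^t
PV = $74,000.00 / (1 + 0.073)^11
PV = $74,000.00 / 2.170686
PV = $34,090.61

PV = FV / (1 + r)^t = $34,090.61


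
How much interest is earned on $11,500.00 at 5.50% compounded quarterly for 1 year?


Compound interest earned = final amount − principal.
A = P(1 + r/n)^(nt) = $11,500.00 × (1 + 0.055/4)^(4 × 1) = $12,145.67
Interest = A − P = $12,145.67 − $11,500.00 = $645.67

Interest = A - P = $645.67


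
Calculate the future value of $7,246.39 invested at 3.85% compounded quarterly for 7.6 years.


Compound interest formula: A = P(1 + r/n)^(nt)
A = $7,246.39 × (1 + 0.0385/4)^(4 × 7.6)
Growth factor: (1 + 0.0385/4)^30.4 = 1.338033
A = $7,246.39 × 1.338033
A = $9,695.91

A = P(1 + r/n)^(nt) = $9,695.91


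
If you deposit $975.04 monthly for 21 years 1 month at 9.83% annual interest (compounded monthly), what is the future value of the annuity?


Future value of an ordinary annuity: FV = PMT × ((1 + r)^n − 1) / r
Monthly rate r = 0.0983/12 ≈ 0.00819167, n = 253
FV = $975.04 × ((1 + 0.0983/12)^253 − 1) / (0.0983/12)
FV = $975.04 × 839.609824
FV = $818,653.16

FV = PMT × ((1+r)^n - 1)/r = $818,653.16


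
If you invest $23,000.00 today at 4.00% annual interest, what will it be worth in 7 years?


Future value formula: FV = PV × (1 + r)^t
FV = $23,000.00 × (1 + 0.04)^7
FV = $23,000.00 × 1.3159318
FV = $30,266.43

FV = PV × (1 + r)^t = $30,266.43


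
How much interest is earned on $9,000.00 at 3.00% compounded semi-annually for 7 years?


Compound interest earned = final amount − principal.
A = P(1 + r/n)^(nt) = $9,000.00 × (1 + 0.03/2)^(2 × 7) = $11,085.80
Interest = A − P = $11,085.80 − $9,000.00 = $2,085.80

Interest = A - P = $2,085.80


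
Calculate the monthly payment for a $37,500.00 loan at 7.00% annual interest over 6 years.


Loan payment formula: PMT = PV × r / (1 − (1 + r)^(−n))
Monthly rate r = 0.07/12 ≈ 0.00583333, n = 72 months
Denominator: 1 − (1 + 0.07/12)^(−72) = 0.342151
PMT = $37,500.00 × (0.07/12) / 0.342151
PMT = $639.34 per month

PMT = PV × r / (1-(1+r)^(-n)) = $639.34/month


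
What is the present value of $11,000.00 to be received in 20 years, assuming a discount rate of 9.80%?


Present value formula: PV = FV / (1 + r)^t
PV = $11,000.00 / (1 + 0.098)^20
PV = $11,000.00 / 6.487043
PV = $1,695.69

PV = FV / (1 + r)^t = $1,695.69


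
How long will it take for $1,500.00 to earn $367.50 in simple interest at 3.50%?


Rearrange the simple interest formula for t:
I = P × r × t  ⇒  t = I / (P × r)
t = $367.50 / ($1,500.00 × 0.035)
t = 7

t = I/(P×r) = 7 years


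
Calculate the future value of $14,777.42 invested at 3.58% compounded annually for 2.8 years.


Compound interest formula: A = P(1 + r/n)^(nt)
A = $14,777.42 × (1 + 0.0358/1)^(1 × 2.8)
Growth factor: (1 + 0.0358/1)^2.8 = 1.1035005
A = $14,777.42 × 1.1035005
A = $16,306.89

A = P(1 + r/n)^(nt) = $16,306.89


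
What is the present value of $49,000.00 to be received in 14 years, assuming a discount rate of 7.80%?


Present value formula: PV = FV / (1 + r)^t
PV = $49,000.00 / (1 + 0.078)^14
PV = $49,000.00 / 2.861954
PV = $17,121.17

PV = FV / (1 + r)^t = $17,121.17


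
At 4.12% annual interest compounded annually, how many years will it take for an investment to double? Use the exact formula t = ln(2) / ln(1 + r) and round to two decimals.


Doubling condition: (1 + r)^t = 2
Take ln of both sides: t × ln(1 + r) = ln(2)
t = ln(2) / ln(1 + r)
t = 0.693147 / 0.040374
t = 17.17

t = ln(2) / ln(1 + r) = 17.17 years


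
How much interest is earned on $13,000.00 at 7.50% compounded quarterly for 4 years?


Compound interest earned = final amount − principal.
A = P(1 + r/n)^(nt) = $13,000.00 × (1 + 0.075/4)^(4 × 4) = $17,499.49
Interest = A − P = $17,499.49 − $13,000.00 = $4,499.49

Interest = A - P = $4,499.49


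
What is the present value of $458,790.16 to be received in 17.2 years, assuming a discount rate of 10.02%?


Present value formula: PV = FV / (1 + r)^t
PV = $458,790.16 / (1 + 0.1002)^17.2
PV = $458,790.16 / 5.1678776
PV = $88,777.29

PV = FV / (1 + r)^t = $88,777.29


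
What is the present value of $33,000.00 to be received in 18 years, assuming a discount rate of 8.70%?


Present value formula: PV = FV / (1 + r)^t
PV = $33,000.00 / (1 + 0.087)^18
PV = $33,000.00 / 4.488816
PV = $7,351.60

PV = FV / (1 + r)^t = $7,351.60


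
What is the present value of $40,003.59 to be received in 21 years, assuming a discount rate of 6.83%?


Present value formula: PV = FV / (1 + r)^t
PV = $40,003.59 / (1 + 0.0683)^21
PV = $40,003.59 / 4.004588
PV = $9,989.44

PV = FV / (1 + r)^t = $9,989.44


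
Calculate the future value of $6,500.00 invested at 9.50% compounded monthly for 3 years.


Compound interest formula: A = P(1 + r/n)^(nt)
A = $6,500.00 × (1 + 0.095/12)^(12 × 3)
Growth factor: (1 + 0.095/12)^36 = 1.328271
A = $6,500.00 × 1.328271
A = $8,633.76

A = P(1 + r/n)^(nt) = $8,633.76


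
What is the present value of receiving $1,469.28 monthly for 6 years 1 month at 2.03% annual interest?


Present value of an ordinary annuity: PV = PMT × (1 − (1 + r)^(−n)) / r
Monthly rate r = 0.0203/12 ≈ 0.00169167, n = 73
PV = $1,469.28 × (1 − (1 + 0.0203/12)^(−73)) / (0.0203/12)
PV = $1,469.28 × 68.617994
PV = $100,819.05

PV = PMT × (1-(1+r)^(-n))/r = $100,819.05


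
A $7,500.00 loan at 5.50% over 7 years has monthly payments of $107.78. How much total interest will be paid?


Total paid over the life of the loan = PMT × n.
Total paid = $107.78 × 84 = $9,053.52
Total interest = total paid − principal = $9,053.52 − $7,500.00 = $1,553.52

Total interest = (PMT × n) - PV = $1,553.52


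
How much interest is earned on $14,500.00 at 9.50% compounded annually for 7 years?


Compound interest earned = final amount − principal.
A = P(1 + r/n)^(nt) = $14,500.00 × (1 + 0.095/1)^(1 × 7) = $27,369.50
Interest = A − P = $27,369.50 − $14,500.00 = $12,869.50

Interest = A - P = $12,869.50


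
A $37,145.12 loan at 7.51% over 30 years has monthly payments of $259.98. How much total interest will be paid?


Total paid over the life of the loan = PMT × n.
Total paid = $259.98 × 360 = $93,592.80
Total interest = total paid − principal = $93,592.80 − $37,145.12 = $56,447.68

Total interest = (PMT × n) - PV = $56,447.68


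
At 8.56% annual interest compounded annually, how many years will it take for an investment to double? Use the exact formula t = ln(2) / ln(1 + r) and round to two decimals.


Doubling condition: (1 + r)^t = 2
Take ln of both sides: t × ln(1 + r) = ln(2)
t = ln(2) / ln(1 + r)
t = 0.693147 / 0.082133
t = 8.44

t = ln(2) / ln(1 + r) = 8.44 years


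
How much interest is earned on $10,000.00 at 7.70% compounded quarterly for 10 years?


Compound interest earned = final amount − principal.
A = P(1 + r/n)^(nt) = $10,000.00 × (1 + 0.077/4)^(4 × 10) = $21,440.20
Interest = A − P = $21,440.20 − $10,000.00 = $11,440.20

Interest = A - P = $11,440.20


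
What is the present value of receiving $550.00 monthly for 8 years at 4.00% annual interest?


Present value of an ordinary annuity: PV = PMT × (1 − (1 + r)^(−n)) / r
Monthly rate r = 0.04/12 ≈ 0.00333333, n = 96
PV = $550.00 × (1 − (1 + 0.04/12)^(−96)) / (0.04/12)
PV = $550.00 × 82.039332
PV = $45,121.63

PV = PMT × (1-(1+r)^(-n))/r = $45,121.63


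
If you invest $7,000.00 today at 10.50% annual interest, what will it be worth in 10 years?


Future value formula: FV = PV × (1 + r)^t
FV = $7,000.00 × (1 + 0.105)^10
FV = $7,000.00 × 2.714081
FV = $18,998.57

FV = PV × (1 + r)^t = $18,998.57


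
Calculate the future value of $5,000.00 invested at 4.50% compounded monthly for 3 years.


Compound interest formula: A = P(1 + r/n)^(nt)
A = $5,000.00 × (1 + 0.045/12)^(12 × 3)
Growth factor: (1 + 0.045/12)^36 = 1.144248
A = $5,000.00 × 1.144248
A = $5,721.24

A = P(1 + r/n)^(nt) = $5,721.24


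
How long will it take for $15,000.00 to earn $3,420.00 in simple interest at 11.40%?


Rearrange the simple interest formula for t:
I = P × r × t  ⇒  t = I / (P × r)
t = $3,420.00 / ($15,000.00 × 0.114)
t = 2

t = I/(P×r) = 2 years


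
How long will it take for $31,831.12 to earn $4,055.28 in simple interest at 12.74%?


Rearrange the simple interest formula for t:
I = P × r × t  ⇒  t = I / (P × r)
t = $4,055.28 / ($31,831.12 × 0.1274)
t = 1

t = I/(P×r) = 1 year


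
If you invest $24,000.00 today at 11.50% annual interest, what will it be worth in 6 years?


Future value formula: FV = PV × (1 + r)^t
FV = $24,000.00 × (1 + 0.115)^6
FV = $24,000.00 × 1.921539
FV = $46,116.94

FV = PV × (1 + r)^t = $46,116.94


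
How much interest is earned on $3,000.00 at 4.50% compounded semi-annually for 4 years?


Compound interest earned = final amount − principal.
A = P(1 + r/n)^(nt) = $3,000.00 × (1 + 0.045/2)^(2 × 4) = $3,584.49
Interest = A − P = $3,584.49 − $3,000.00 = $584.49

Interest = A - P = $584.49


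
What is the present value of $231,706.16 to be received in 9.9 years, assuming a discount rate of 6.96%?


Present value formula: PV = FV / (1 + r)^t
PV = $231,706.16 / (1 + 0.0696)^9.9
PV = $231,706.16 / 1.9466676
PV = $119,027.08

PV = FV / (1 + r)^t = $119,027.08


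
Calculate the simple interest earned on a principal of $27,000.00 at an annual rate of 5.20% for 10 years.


Simple interest formula: I = P × r × t
I = $27,000.00 × 0.052 × 10
I = $14,040.00

I = P × r × t = $14,040.00


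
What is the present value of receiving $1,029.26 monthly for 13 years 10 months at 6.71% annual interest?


Present value of an ordinary annuity: PV = PMT × (1 − (1 + r)^(−n)) / r
Monthly rate r = 0.0671/12 ≈ 0.00559167, n = 166
PV = $1,029.26 × (1 − (1 + 0.0671/12)^(−166)) / (0.0671/12)
PV = $1,029.26 × 107.967591
PV = $111,126.72

PV = PMT × (1-(1+r)^(-n))/r = $111,126.72


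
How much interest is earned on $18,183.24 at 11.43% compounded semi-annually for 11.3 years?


Compound interest earned = final amount − principal.
A = P(1 + r/n)^(nt) = $18,183.24 × (1 + 0.1143/2)^(2 × 11.3) = $63,849.68
Interest = A − P = $63,849.68 − $18,183.24 = $45,666.44

Interest = A - P = $45,666.44
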